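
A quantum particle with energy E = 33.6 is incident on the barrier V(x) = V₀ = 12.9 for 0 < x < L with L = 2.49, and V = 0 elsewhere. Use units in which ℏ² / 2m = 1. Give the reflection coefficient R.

E > V₀: inside the barrier k₂ = √(2m(E − V₀))/ℏ = 4.550, k₂L = 11.33.
T = [1 + V₀² sin²(k₂L) / (4E(E − V₀))]⁻¹ = 1/1.053 = 0.949.
R = 1 − T = 0.0507.

R = 0.0507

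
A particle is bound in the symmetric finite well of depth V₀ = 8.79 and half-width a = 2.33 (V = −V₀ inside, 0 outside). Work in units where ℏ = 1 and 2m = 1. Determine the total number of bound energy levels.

Define the well-strength parameter z₀ = (a/ℏ)√(2mV₀) = 2.33 × √(2·0.5·8.79) = 6.908.
A new bound state (alternating even/odd) appears each time z₀ passes a multiple of π/2, so N = ⌊2z₀/π⌋ + 1 = ⌊4.398⌋ + 1 = 5.

N = 5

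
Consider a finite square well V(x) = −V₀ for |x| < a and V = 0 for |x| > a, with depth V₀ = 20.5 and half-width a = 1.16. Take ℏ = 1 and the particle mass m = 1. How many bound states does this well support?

The dimensionless depth is z₀ = a√(2mV₀)/ℏ = 1.16 × √(41.00) = 7.428.
A new bound state (alternating even/odd) appears each time z₀ passes a multiple of π/2, so N = ⌊2z₀/π⌋ + 1 = ⌊4.729⌋ + 1 = 5.

N = 5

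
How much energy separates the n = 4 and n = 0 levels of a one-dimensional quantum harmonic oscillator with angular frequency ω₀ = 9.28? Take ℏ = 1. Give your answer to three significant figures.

ΔE = 37.1

E_n = ℏω₀(n + ½), so ΔE = (4 − 0) ℏω₀ = 4 × 9.28 = 37.12.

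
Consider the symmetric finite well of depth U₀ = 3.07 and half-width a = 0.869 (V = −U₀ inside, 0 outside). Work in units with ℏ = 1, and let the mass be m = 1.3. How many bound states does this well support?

N = 2

The dimensionless depth is z₀ = a√(2mU₀)/ℏ = 0.869 × √(7.982) = 2.455.
A new bound state (alternating even/odd) appears each time z₀ passes a multiple of π/2, so N = ⌊2z₀/π⌋ + 1 = ⌊1.563⌋ + 1 = 2.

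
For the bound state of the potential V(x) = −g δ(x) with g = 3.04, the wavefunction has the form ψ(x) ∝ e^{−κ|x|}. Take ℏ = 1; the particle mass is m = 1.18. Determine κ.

κ = 3.59

Integrate −(ℏ²/2m)ψ'' − gδ(x)ψ = Eψ from −ε to +ε: the ψ'' term gives ψ'(0⁺) − ψ'(0⁻) and the δ term gives −(2mg/ℏ²)ψ(0).
With ψ ∝ e^{−κ|x|} this yields −2κ = −2mg/ℏ², so κ = mg/ℏ² = 3.587.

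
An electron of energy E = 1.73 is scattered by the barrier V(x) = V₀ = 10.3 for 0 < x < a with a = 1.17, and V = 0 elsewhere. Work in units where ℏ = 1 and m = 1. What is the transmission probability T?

T = 0.000139

E < V₀: inside the barrier ψ ∝ e^{±κx} with κ = √(2m(V₀ − E))/ℏ = 4.140.
κa = 4.844, sinh(κa) = 63.48.
The exact tunnelling result is T⁻¹ = 1 + V₀² sinh²(κa) / [4E(V₀ − E)] = 7209, so T = 0.000139.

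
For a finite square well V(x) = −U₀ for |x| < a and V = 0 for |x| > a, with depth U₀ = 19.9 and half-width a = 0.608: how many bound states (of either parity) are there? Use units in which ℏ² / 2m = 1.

N = 2

Define the well-strength parameter z₀ = (a/ℏ)√(2mU₀) = 0.608 × √(2·0.5·19.9) = 2.712.
The even/odd transcendental equations gain one root per π/2 in z₀, giving N = 1 + ⌊2z₀/π⌋ = 1 + ⌊1.727⌋ = 2.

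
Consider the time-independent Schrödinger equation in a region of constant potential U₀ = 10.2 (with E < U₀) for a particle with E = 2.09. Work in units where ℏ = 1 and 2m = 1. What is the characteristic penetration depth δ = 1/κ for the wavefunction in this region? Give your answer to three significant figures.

Since E < U₀ the TISE in this region is ψ'' = κ²ψ with κ = √(2m(U₀ − E))/ℏ.
κ = √(2 × 0.5 × 8.11) = 2.848. The penetration depth is δ = 1/κ = 0.351.

δ = 0.351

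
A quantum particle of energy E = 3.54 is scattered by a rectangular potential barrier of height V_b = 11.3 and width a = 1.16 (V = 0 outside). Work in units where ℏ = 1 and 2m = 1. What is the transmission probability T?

T = 0.00536

Since E < V_b the interior solution is evanescent with decay constant κ = √(2m(V_b − E))/ℏ = 2.786.
κa = 3.231, sinh(κa) = 12.64.
Matching ψ, ψ′ at both faces gives T = [1 + V_b² sinh²(κa) / (4E(V_b − E))]⁻¹ = 1/186.6 = 0.00536.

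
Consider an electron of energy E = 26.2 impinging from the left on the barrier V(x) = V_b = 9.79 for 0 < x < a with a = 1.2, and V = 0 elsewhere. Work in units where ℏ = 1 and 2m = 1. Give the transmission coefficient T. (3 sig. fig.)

Above the barrier the interior wavenumber is k₂ = √(2m(E − V_b))/ℏ = 4.051, giving phase k₂a = 4.861.
Matching at both interfaces gives T⁻¹ = 1 + V_b² sin²(k₂a) / [4E(E − V_b)] = 1.055, hence T = 0.948.

T = 0.948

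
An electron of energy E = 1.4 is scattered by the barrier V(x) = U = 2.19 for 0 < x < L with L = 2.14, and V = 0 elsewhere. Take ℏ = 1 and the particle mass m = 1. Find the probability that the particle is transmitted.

T = 0.0169

Since E < U the interior solution is evanescent with decay constant κ = √(2m(U − E))/ℏ = 1.257.
κL = 2.690, sinh(κL) = 7.331.
The exact tunnelling result is T⁻¹ = 1 + U² sinh²(κL) / [4E(U − E)] = 59.27, so T = 0.0169.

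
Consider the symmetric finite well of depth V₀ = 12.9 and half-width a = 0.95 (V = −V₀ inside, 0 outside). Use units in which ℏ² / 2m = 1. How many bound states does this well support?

N = 3

The dimensionless depth is z₀ = a√(2mV₀)/ℏ = 0.95 × √(12.90) = 3.412.
The even/odd transcendental equations gain one root per π/2 in z₀, giving N = 1 + ⌊2z₀/π⌋ = 1 + ⌊2.172⌋ = 3.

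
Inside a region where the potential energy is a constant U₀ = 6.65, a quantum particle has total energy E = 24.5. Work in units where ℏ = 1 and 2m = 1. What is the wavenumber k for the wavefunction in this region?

With E > U₀ the solution is oscillatory, ψ ∝ e^{±ikx} with k = √(2m(E − U₀))/ℏ.
k = √(2 × 0.5 × 17.85) = 4.225.

k = 4.22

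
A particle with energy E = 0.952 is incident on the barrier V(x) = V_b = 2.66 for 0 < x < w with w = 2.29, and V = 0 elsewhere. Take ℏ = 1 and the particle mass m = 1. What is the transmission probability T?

Since E < V_b the interior solution is evanescent with decay constant κ = √(2m(V_b − E))/ℏ = 1.848.
κw = 4.232, sinh(κw) = 34.44.
The exact tunnelling result is T⁻¹ = 1 + V_b² sinh²(κw) / [4E(V_b − E)] = 1291, so T = 0.000775.

T = 0.000775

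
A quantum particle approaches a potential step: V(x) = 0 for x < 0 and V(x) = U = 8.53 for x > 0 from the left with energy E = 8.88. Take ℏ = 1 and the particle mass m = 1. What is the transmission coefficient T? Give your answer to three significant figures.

On each side the TISE gives plane waves with k = √(2m(E − V))/ℏ: k₁ = √(2·1·8.88) = 4.214, k₂ = √(2·1·0.35) = 0.8367.
Matching ψ and ψ′ at x = 0 gives r = (k₁ − k₂)/(k₁ + k₂), so R = r² = 0.4472 and T = 1 − R = 0.5528.

T = 0.553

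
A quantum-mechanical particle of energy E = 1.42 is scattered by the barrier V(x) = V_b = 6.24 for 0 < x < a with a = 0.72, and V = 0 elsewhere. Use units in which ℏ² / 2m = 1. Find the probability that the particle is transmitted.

Since E < V_b the interior solution is evanescent with decay constant κ = √(2m(V_b − E))/ℏ = 2.195.
κa = 1.581, sinh(κa) = 2.326.
The exact tunnelling result is T⁻¹ = 1 + V_b² sinh²(κa) / [4E(V_b − E)] = 8.697, so T = 0.115.

T = 0.115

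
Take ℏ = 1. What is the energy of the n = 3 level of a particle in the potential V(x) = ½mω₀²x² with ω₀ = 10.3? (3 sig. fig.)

E = 36.1

Using E_n = (n + ½)ℏω₀: E_3 = 3.5 × 10.3 = 36.05.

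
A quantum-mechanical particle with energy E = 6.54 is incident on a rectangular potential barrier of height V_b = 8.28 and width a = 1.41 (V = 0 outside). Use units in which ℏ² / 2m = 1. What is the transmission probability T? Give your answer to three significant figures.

T = 0.0633

Since E < V_b the interior solution is evanescent with decay constant κ = √(2m(V_b − E))/ℏ = 1.319.
κa = 1.860, sinh(κa) = 3.134.
Matching ψ, ψ′ at both faces gives T = [1 + V_b² sinh²(κa) / (4E(V_b − E))]⁻¹ = 1/15.79 = 0.0633.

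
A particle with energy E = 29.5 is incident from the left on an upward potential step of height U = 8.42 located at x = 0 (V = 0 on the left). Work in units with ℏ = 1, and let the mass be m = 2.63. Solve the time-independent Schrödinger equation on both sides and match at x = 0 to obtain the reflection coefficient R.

On each side the TISE gives plane waves with k = √(2m(E − V))/ℏ: k₁ = √(2·2.63·29.5) = 12.46, k₂ = √(2·2.63·21.08) = 10.53.
Matching ψ and ψ′ at x = 0 gives r = (k₁ − k₂)/(k₁ + k₂), so R = r² = 0.007026 and T = 1 − R = 0.9930.

R = 0.00703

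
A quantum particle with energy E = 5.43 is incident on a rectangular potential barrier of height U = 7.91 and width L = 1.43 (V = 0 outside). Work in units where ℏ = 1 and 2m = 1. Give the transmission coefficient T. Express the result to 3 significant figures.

T = 0.0375

E < U: inside the barrier ψ ∝ e^{±κx} with κ = √(2m(U − E))/ℏ = 1.575.
κL = 2.252, sinh(κL) = 4.701.
Matching ψ, ψ′ at both faces gives T = [1 + U² sinh²(κL) / (4E(U − E))]⁻¹ = 1/26.67 = 0.0375.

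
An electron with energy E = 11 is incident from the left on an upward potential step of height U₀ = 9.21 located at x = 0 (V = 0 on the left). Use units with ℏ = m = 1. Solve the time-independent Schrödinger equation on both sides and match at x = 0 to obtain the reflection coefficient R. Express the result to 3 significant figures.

On each side the TISE gives plane waves with k = √(2m(E − V))/ℏ: k₁ = √(2·1·11) = 4.690, k₂ = √(2·1·1.79) = 1.892.
Matching ψ and ψ′ at x = 0 gives r = (k₁ − k₂)/(k₁ + k₂), so R = r² = 0.1807 and T = 1 − R = 0.8193.

R = 0.181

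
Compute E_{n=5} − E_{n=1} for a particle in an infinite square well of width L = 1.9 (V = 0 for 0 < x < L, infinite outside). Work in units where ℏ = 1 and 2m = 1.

ΔE = 65.6

E_n = n²π²ℏ²/(2mL²), so ΔE = (5² − 1²) π²ℏ²/(2mL²).
ΔE = 24 × π² / (2 × 0.5 × 1.9²) = 65.62.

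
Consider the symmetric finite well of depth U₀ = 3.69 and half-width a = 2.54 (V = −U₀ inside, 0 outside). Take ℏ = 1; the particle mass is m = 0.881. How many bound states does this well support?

Define the well-strength parameter z₀ = (a/ℏ)√(2mU₀) = 2.54 × √(2·0.881·3.69) = 6.477.
The even/odd transcendental equations gain one root per π/2 in z₀, giving N = 1 + ⌊2z₀/π⌋ = 1 + ⌊4.123⌋ = 5.

N = 5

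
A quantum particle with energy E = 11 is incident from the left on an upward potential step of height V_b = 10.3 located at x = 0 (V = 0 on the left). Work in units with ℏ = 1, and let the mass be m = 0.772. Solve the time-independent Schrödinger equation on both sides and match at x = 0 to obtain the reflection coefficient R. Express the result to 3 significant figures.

The wavenumbers are k₁ = √(2mE)/ℏ = 4.121 on the left and k₂ = √(2m(E − V_b))/ℏ = 1.040 on the right.
Continuity of ψ and ψ′ at the step yields the reflection amplitude r = (k₁ − k₂)/(k₁ + k₂) = 0.5971; thus R = |r|² = 0.3565, T = 0.6435.

R = 0.357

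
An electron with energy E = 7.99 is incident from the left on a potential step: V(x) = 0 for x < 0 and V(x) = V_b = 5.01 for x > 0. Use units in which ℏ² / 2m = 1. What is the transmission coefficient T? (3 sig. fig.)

T = 0.942

The wavenumbers are k₁ = √(2mE)/ℏ = 2.827 on the left and k₂ = √(2m(E − V_b))/ℏ = 1.726 on the right.
Matching ψ and ψ′ at x = 0 gives r = (k₁ − k₂)/(k₁ + k₂), so R = r² = 0.05841 and T = 1 − R = 0.9416.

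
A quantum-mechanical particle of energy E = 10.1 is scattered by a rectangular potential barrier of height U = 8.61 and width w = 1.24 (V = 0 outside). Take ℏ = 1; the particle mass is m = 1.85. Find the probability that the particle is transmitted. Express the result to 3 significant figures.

Above the barrier the interior wavenumber is k₂ = √(2m(E − U))/ℏ = 2.348, giving phase k₂w = 2.911.
T = [1 + U² sin²(k₂w) / (4E(E − U))]⁻¹ = 1/1.064 = 0.940.

T = 0.940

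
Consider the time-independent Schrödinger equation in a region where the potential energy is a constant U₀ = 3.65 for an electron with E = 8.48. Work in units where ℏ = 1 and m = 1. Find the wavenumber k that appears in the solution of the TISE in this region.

k = 3.11

With E > U₀ the solution is oscillatory, ψ ∝ e^{±ikx} with k = √(2m(E − U₀))/ℏ.
k = √(2 × 1 × 4.83) = 3.108.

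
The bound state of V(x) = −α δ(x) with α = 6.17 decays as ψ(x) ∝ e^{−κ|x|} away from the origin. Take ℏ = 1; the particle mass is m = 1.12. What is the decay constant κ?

Integrate −(ℏ²/2m)ψ'' − αδ(x)ψ = Eψ from −ε to +ε: the ψ'' term gives ψ'(0⁺) − ψ'(0⁻) and the δ term gives −(2mα/ℏ²)ψ(0).
With ψ ∝ e^{−κ|x|} this yields −2κ = −2mα/ℏ², so κ = mα/ℏ² = 6.910.

κ = 6.91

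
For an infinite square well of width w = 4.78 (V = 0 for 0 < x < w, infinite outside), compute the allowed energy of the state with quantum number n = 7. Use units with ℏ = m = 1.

Requiring ψ(0) = ψ(w) = 0 quantises k = nπ/w, hence E_n = ℏ²k²/2m = n²π²ℏ²/(2mw²).
E_7 = 7² × π² / (2 × 1 × 4.78²) = 10.58.

E = 10.6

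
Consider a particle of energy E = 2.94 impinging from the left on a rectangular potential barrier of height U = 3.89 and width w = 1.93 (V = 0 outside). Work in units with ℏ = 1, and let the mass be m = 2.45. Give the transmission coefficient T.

E < U: inside the barrier ψ ∝ e^{±κx} with κ = √(2m(U − E))/ℏ = 2.158.
κw = 4.164, sinh(κw) = 32.16.
The exact tunnelling result is T⁻¹ = 1 + U² sinh²(κw) / [4E(U − E)] = 1402, so T = 0.000713.

T = 0.000713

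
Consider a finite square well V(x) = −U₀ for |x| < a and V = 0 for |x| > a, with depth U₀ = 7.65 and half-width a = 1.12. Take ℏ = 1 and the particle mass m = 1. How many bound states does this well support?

N = 3

The dimensionless depth is z₀ = a√(2mU₀)/ℏ = 1.12 × √(15.30) = 4.381.
The even/odd transcendental equations gain one root per π/2 in z₀, giving N = 1 + ⌊2z₀/π⌋ = 1 + ⌊2.789⌋ = 3.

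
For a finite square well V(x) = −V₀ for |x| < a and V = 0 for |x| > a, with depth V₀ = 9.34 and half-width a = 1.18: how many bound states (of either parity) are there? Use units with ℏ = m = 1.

N = 4

Define the well-strength parameter z₀ = (a/ℏ)√(2mV₀) = 1.18 × √(2·1·9.34) = 5.100.
The even/odd transcendental equations gain one root per π/2 in z₀, giving N = 1 + ⌊2z₀/π⌋ = 1 + ⌊3.247⌋ = 4.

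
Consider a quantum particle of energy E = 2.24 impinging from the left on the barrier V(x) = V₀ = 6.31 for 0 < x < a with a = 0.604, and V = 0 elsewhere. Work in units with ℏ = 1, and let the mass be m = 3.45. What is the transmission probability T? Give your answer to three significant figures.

Since E < V₀ the interior solution is evanescent with decay constant κ = √(2m(V₀ − E))/ℏ = 5.299.
κa = 3.201, sinh(κa) = 12.26.
The exact tunnelling result is T⁻¹ = 1 + V₀² sinh²(κa) / [4E(V₀ − E)] = 165.0, so T = 0.00606.

T = 0.00606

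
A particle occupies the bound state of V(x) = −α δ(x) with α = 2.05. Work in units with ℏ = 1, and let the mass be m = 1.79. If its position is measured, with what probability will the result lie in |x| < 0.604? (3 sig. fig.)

P = 0.988

The normalised bound state is ψ = √κ e^{−κ|x|} with κ = mα/ℏ² = 3.670.
P(|x| < d) = ∫_{−d}^{d} κ e^{−2κ|x|} dx = 1 − e^{−2κd} = 1 − e^{−4.433} = 0.9881.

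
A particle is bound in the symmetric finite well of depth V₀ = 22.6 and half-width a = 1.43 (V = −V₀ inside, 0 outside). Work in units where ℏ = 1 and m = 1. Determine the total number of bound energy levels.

The dimensionless depth is z₀ = a√(2mV₀)/ℏ = 1.43 × √(45.20) = 9.614.
The even/odd transcendental equations gain one root per π/2 in z₀, giving N = 1 + ⌊2z₀/π⌋ = 1 + ⌊6.120⌋ = 7.

N = 7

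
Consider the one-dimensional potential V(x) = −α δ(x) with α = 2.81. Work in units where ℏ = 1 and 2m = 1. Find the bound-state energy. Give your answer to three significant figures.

For x ≠ 0 the bound state is ψ ∝ e^{−κ|x|}; integrating the TISE across the delta gives the cusp condition 2κ = 2mα/ℏ², so κ = 1.405.
Then E = −ℏ²κ²/(2m) = −mα²/(2ℏ²) = -1.974.

E = -1.97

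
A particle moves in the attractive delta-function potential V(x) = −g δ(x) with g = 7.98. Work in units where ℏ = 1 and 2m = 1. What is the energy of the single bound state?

The bound state is ψ(x) = √κ e^{−κ|x|}. The derivative jump ψ'(0⁺) − ψ'(0⁻) = −(2mg/ℏ²)ψ(0) fixes κ = mg/ℏ² = 3.990.
Then E = −ℏ²κ²/(2m) = −mg²/(2ℏ²) = -15.92.

E = -15.9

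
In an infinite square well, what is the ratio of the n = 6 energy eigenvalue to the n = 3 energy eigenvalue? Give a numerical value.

4

E_n = n²π²ℏ²/(2mL²) so the ratio is n₂²/n₁² = 36/9 = 4.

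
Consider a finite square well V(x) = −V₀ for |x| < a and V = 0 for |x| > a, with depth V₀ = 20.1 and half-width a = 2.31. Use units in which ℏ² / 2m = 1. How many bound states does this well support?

Define the well-strength parameter z₀ = (a/ℏ)√(2mV₀) = 2.31 × √(2·0.5·20.1) = 10.36.
The even/odd transcendental equations gain one root per π/2 in z₀, giving N = 1 + ⌊2z₀/π⌋ = 1 + ⌊6.593⌋ = 7.

N = 7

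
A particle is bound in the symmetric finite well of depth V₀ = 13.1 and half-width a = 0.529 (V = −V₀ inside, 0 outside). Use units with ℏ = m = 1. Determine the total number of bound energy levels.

The dimensionless depth is z₀ = a√(2mV₀)/ℏ = 0.529 × √(26.20) = 2.708.
A new bound state (alternating even/odd) appears each time z₀ passes a multiple of π/2, so N = ⌊2z₀/π⌋ + 1 = ⌊1.724⌋ + 1 = 2.

N = 2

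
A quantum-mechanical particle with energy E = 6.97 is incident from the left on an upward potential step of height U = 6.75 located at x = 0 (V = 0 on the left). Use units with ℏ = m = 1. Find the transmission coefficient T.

The wavenumbers are k₁ = √(2mE)/ℏ = 3.734 on the left and k₂ = √(2m(E − U))/ℏ = 0.6633 on the right.
Matching ψ and ψ′ at x = 0 gives r = (k₁ − k₂)/(k₁ + k₂), so R = r² = 0.4876 and T = 1 − R = 0.5124.

T = 0.512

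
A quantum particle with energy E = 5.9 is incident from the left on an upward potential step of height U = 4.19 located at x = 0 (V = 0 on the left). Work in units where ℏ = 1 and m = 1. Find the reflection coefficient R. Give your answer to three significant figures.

R = 0.0901

On each side the TISE gives plane waves with k = √(2m(E − V))/ℏ: k₁ = √(2·1·5.9) = 3.435, k₂ = √(2·1·1.71) = 1.849.
Matching ψ and ψ′ at x = 0 gives r = (k₁ − k₂)/(k₁ + k₂), so R = r² = 0.09005 and T = 1 − R = 0.9099.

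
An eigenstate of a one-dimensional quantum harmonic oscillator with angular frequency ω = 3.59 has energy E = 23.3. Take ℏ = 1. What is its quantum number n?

n = 6

E_n = ℏω(n + ½) ⇒ n = E/(ℏω) − ½ = 23.3/3.59 − 0.5 = 5.990 → n = 6.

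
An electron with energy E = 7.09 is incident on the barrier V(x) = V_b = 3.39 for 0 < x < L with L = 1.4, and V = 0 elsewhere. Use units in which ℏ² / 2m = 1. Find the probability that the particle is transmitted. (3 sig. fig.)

E > V_b: inside the barrier k₂ = √(2m(E − V_b))/ℏ = 1.924, k₂L = 2.693.
Matching at both interfaces gives T⁻¹ = 1 + V_b² sin²(k₂L) / [4E(E − V_b)] = 1.021, hence T = 0.980.

T = 0.980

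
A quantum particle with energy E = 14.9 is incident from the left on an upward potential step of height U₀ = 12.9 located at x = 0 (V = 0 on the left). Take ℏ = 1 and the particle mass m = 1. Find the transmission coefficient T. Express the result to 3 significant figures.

On each side the TISE gives plane waves with k = √(2m(E − V))/ℏ: k₁ = √(2·1·14.9) = 5.459, k₂ = √(2·1·2) = 2.000.
Continuity of ψ and ψ′ at the step yields the reflection amplitude r = (k₁ − k₂)/(k₁ + k₂) = 0.4637; thus R = |r|² = 0.2150, T = 0.7850.

T = 0.785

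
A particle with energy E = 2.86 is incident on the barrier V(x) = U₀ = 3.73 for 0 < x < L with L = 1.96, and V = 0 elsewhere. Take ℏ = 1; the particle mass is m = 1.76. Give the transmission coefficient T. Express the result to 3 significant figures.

T = 0.00300

Since E < U₀ the interior solution is evanescent with decay constant κ = √(2m(U₀ − E))/ℏ = 1.750.
κL = 3.430, sinh(κL) = 15.42.
Matching ψ, ψ′ at both faces gives T = [1 + U₀² sinh²(κL) / (4E(U₀ − E))]⁻¹ = 1/333.4 = 0.00300.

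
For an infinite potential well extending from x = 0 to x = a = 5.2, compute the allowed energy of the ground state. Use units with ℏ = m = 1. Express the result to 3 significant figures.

E = 0.183

Requiring ψ(0) = ψ(a) = 0 quantises k = nπ/a, hence E_n = ℏ²k²/2m = n²π²ℏ²/(2ma²).
E_1 = 1² × π² / (2 × 1 × 5.2²) = 0.1825.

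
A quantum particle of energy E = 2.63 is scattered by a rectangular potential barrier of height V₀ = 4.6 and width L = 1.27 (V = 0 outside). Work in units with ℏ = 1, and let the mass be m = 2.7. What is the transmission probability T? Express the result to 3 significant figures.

T = 0.000988

Since E < V₀ the interior solution is evanescent with decay constant κ = √(2m(V₀ − E))/ℏ = 3.262.
κL = 4.142, sinh(κL) = 31.46.
The exact tunnelling result is T⁻¹ = 1 + V₀² sinh²(κL) / [4E(V₀ − E)] = 1012, so T = 0.000988.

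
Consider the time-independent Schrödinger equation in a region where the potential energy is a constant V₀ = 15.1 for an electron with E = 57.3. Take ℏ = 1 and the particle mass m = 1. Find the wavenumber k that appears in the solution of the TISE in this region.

k = 9.19

With E > V₀ the solution is oscillatory, ψ ∝ e^{±ikx} with k = √(2m(E − V₀))/ℏ.
k = √(2 × 1 × 42.2) = 9.187.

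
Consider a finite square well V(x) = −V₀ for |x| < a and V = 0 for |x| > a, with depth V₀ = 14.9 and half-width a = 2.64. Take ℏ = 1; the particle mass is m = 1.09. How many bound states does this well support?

The dimensionless depth is z₀ = a√(2mV₀)/ℏ = 2.64 × √(32.48) = 15.05.
The even/odd transcendental equations gain one root per π/2 in z₀, giving N = 1 + ⌊2z₀/π⌋ = 1 + ⌊9.579⌋ = 10.

N = 10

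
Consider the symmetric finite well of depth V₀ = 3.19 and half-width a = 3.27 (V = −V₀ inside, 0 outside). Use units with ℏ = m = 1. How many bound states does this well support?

The dimensionless depth is z₀ = a√(2mV₀)/ℏ = 3.27 × √(6.380) = 8.260.
The even/odd transcendental equations gain one root per π/2 in z₀, giving N = 1 + ⌊2z₀/π⌋ = 1 + ⌊5.258⌋ = 6.

N = 6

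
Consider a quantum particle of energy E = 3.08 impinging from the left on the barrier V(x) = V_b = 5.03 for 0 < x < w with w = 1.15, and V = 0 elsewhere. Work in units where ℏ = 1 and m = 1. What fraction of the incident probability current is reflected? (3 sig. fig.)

R = 0.960

Since E < V_b the interior solution is evanescent with decay constant κ = √(2m(V_b − E))/ℏ = 1.975.
κw = 2.271, sinh(κw) = 4.793.
The exact tunnelling result is T⁻¹ = 1 + V_b² sinh²(κw) / [4E(V_b − E)] = 25.20, so T = 0.0397.
R = 1 − T = 0.960.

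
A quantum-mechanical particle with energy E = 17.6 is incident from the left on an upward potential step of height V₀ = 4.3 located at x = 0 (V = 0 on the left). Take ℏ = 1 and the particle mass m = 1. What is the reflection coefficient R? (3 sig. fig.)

The wavenumbers are k₁ = √(2mE)/ℏ = 5.933 on the left and k₂ = √(2m(E − V₀))/ℏ = 5.158 on the right.
Continuity of ψ and ψ′ at the step yields the reflection amplitude r = (k₁ − k₂)/(k₁ + k₂) = 0.06992; thus R = |r|² = 0.004889, T = 0.9951.

R = 0.00489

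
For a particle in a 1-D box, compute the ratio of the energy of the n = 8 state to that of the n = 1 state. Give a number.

E_n = n²π²ℏ²/(2mL²) so the ratio is n₂²/n₁² = 64/1 = 64.

64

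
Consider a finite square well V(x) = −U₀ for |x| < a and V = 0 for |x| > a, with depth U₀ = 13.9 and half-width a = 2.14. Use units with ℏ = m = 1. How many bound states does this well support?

Define the well-strength parameter z₀ = (a/ℏ)√(2mU₀) = 2.14 × √(2·1·13.9) = 11.28.
A new bound state (alternating even/odd) appears each time z₀ passes a multiple of π/2, so N = ⌊2z₀/π⌋ + 1 = ⌊7.183⌋ + 1 = 8.

N = 8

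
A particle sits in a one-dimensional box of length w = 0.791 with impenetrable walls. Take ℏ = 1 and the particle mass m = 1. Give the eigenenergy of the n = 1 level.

E = 7.89

Requiring ψ(0) = ψ(w) = 0 quantises k = nπ/w, hence E_n = ℏ²k²/2m = n²π²ℏ²/(2mw²).
E_1 = 1² × π² / (2 × 1 × 0.791²) = 7.887.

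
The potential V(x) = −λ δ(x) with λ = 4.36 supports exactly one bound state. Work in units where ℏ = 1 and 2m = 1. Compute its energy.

For x ≠ 0 the bound state is ψ ∝ e^{−κ|x|}; integrating the TISE across the delta gives the cusp condition 2κ = 2mλ/ℏ², so κ = 2.180.
Then E = −ℏ²κ²/(2m) = −mλ²/(2ℏ²) = -4.752.

E = -4.75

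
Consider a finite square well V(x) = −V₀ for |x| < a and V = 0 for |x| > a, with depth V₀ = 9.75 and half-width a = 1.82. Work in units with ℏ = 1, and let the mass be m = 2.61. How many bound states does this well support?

N = 9

Define the well-strength parameter z₀ = (a/ℏ)√(2mV₀) = 1.82 × √(2·2.61·9.75) = 12.98.
The even/odd transcendental equations gain one root per π/2 in z₀, giving N = 1 + ⌊2z₀/π⌋ = 1 + ⌊8.266⌋ = 9.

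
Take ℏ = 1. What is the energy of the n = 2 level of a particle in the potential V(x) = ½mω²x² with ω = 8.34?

E = 20.9

The oscillator eigenvalues are E_n = ℏω(n + ½), so E_2 = 8.34 × 2.5 = 20.85.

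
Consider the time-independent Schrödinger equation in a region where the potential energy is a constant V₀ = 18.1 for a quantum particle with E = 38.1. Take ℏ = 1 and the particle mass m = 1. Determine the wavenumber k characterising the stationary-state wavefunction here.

k = 6.32

With E > V₀ the solution is oscillatory, ψ ∝ e^{±ikx} with k = √(2m(E − V₀))/ℏ.
k = √(2 × 1 × 20) = 6.325.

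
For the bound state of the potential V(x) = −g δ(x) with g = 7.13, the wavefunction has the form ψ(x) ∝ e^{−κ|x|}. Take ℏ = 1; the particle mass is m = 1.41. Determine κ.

Integrating the TISE across x = 0 gives the cusp condition ψ'(0⁺) − ψ'(0⁻) = −(2mg/ℏ²)ψ(0).
With ψ ∝ e^{−κ|x|} this yields −2κ = −2mg/ℏ², so κ = mg/ℏ² = 10.05.

κ = 10.1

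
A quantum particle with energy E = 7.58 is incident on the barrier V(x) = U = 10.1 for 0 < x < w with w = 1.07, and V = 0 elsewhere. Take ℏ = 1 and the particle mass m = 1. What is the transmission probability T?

T = 0.0244

E < U: inside the barrier ψ ∝ e^{±κx} with κ = √(2m(U − E))/ℏ = 2.245.
κw = 2.402, sinh(κw) = 5.478.
Matching ψ, ψ′ at both faces gives T = [1 + U² sinh²(κw) / (4E(U − E))]⁻¹ = 1/41.07 = 0.0244.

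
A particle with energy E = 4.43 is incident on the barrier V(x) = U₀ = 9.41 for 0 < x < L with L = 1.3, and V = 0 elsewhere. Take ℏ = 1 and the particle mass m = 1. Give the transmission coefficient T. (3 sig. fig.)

E < U₀: inside the barrier ψ ∝ e^{±κx} with κ = √(2m(U₀ − E))/ℏ = 3.156.
κL = 4.103, sinh(κL) = 30.24.
The exact tunnelling result is T⁻¹ = 1 + U₀² sinh²(κL) / [4E(U₀ − E)] = 918.9, so T = 0.00109.

T = 0.00109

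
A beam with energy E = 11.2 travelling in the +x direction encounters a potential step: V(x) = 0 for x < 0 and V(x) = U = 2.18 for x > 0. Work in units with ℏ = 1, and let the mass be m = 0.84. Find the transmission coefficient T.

On each side the TISE gives plane waves with k = √(2m(E − V))/ℏ: k₁ = √(2·0.84·11.2) = 4.338, k₂ = √(2·0.84·9.02) = 3.893.
Matching ψ and ψ′ at x = 0 gives r = (k₁ − k₂)/(k₁ + k₂), so R = r² = 0.002923 and T = 1 − R = 0.9971.

T = 0.997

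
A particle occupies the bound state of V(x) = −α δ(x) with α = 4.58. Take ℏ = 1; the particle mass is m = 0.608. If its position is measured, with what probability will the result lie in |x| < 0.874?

The normalised bound state is ψ = √κ e^{−κ|x|} with κ = mα/ℏ² = 2.785.
P(|x| < d) = ∫_{−d}^{d} κ e^{−2κ|x|} dx = 1 − e^{−2κd} = 1 − e^{−4.868} = 0.9923.

P = 0.992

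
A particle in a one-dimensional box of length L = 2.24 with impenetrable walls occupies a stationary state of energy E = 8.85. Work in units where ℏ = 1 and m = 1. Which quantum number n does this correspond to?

For an infinite well E_n = n²π²ℏ²/(2mL²), so n = (L/πℏ)√(2mE).
n = (2.24/π) × √(2 × 1 × 8.85) = 3.000 → n = 3.

n = 3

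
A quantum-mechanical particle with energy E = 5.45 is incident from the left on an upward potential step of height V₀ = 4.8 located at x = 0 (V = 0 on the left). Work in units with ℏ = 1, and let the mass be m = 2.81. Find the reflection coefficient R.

R = 0.237

On each side the TISE gives plane waves with k = √(2m(E − V))/ℏ: k₁ = √(2·2.81·5.45) = 5.534, k₂ = √(2·2.81·0.65) = 1.911.
Matching ψ and ψ′ at x = 0 gives r = (k₁ − k₂)/(k₁ + k₂), so R = r² = 0.2368 and T = 1 − R = 0.7632.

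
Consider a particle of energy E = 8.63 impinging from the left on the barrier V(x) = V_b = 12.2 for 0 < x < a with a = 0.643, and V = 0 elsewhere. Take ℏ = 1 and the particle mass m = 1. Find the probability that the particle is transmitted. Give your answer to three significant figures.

T = 0.102

E < V_b: inside the barrier ψ ∝ e^{±κx} with κ = √(2m(V_b − E))/ℏ = 2.672.
κa = 1.718, sinh(κa) = 2.697.
The exact tunnelling result is T⁻¹ = 1 + V_b² sinh²(κa) / [4E(V_b − E)] = 9.788, so T = 0.102.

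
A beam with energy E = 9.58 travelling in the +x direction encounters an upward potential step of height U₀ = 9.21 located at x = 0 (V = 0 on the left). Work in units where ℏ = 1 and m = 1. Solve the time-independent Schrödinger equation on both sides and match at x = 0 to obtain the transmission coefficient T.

On each side the TISE gives plane waves with k = √(2m(E − V))/ℏ: k₁ = √(2·1·9.58) = 4.377, k₂ = √(2·1·0.37) = 0.8602.
Continuity of ψ and ψ′ at the step yields the reflection amplitude r = (k₁ − k₂)/(k₁ + k₂) = 0.6715; thus R = |r|² = 0.4509, T = 0.5491.

T = 0.549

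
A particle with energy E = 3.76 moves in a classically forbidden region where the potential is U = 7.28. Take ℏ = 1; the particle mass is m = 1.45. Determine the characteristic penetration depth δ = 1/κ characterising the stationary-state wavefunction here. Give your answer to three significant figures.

δ = 0.313

Since E < U the TISE in this region is ψ'' = κ²ψ with κ = √(2m(U − E))/ℏ.
κ = √(2 × 1.45 × 3.52) = 3.195. The penetration depth is δ = 1/κ = 0.313.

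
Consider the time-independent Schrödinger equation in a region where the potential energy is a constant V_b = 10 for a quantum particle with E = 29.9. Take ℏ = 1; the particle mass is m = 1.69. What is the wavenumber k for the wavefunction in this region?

With E > V_b the solution is oscillatory, ψ ∝ e^{±ikx} with k = √(2m(E − V_b))/ℏ.
k = √(2 × 1.69 × 19.9) = 8.201.

k = 8.20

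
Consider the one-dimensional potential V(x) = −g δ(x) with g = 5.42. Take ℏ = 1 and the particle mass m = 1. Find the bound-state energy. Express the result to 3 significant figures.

E = -14.7

For x ≠ 0 the bound state is ψ ∝ e^{−κ|x|}; integrating the TISE across the delta gives the cusp condition 2κ = 2mg/ℏ², so κ = 5.420.
Then E = −ℏ²κ²/(2m) = −mg²/(2ℏ²) = -14.69.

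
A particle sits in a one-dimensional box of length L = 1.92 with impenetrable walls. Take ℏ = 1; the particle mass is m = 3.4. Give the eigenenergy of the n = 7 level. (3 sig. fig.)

E = 19.3

The infinite-well eigenfunctions ψ_n = √(2/L) sin(nπx/L) vanish at both walls, giving E_n = n²π²ℏ²/(2mL²).
E_7 = 7² × π² / (2 × 3.4 × 1.92²) = 19.29.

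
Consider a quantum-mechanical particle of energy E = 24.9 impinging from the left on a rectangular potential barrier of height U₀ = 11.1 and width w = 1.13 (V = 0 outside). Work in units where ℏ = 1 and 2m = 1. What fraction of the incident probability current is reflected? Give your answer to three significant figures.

Above the barrier the interior wavenumber is k₂ = √(2m(E − U₀))/ℏ = 3.715, giving phase k₂w = 4.198.
T = [1 + U₀² sin²(k₂w) / (4E(E − U₀))]⁻¹ = 1/1.068 = 0.936.
R = 1 − T = 0.0636.

R = 0.0636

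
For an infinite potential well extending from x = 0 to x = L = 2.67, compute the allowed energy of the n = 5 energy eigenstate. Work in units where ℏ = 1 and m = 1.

E = 17.3

The infinite-well eigenfunctions ψ_n = √(2/L) sin(nπx/L) vanish at both walls, giving E_n = n²π²ℏ²/(2mL²).
E_5 = 5² × π² / (2 × 1 × 2.67²) = 17.31.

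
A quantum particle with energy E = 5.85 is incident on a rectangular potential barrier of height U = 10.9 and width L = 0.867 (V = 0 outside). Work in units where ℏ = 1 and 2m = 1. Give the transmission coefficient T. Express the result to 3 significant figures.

T = 0.0776

E < U: inside the barrier ψ ∝ e^{±κx} with κ = √(2m(U − E))/ℏ = 2.247.
κL = 1.948, sinh(κL) = 3.437.
Matching ψ, ψ′ at both faces gives T = [1 + U² sinh²(κL) / (4E(U − E))]⁻¹ = 1/12.88 = 0.0776.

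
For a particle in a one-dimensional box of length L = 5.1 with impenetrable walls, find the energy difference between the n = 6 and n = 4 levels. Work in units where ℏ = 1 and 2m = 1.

ΔE = 7.59

E_n = n²π²ℏ²/(2mL²), so ΔE = (6² − 4²) π²ℏ²/(2mL²).
ΔE = 20 × π² / (2 × 0.5 × 5.1²) = 7.589.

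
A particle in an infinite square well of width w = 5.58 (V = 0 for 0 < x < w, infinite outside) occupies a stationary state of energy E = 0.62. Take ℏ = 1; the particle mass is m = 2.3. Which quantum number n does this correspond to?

n = 3

For an infinite well E_n = n²π²ℏ²/(2mw²), so n = (w/πℏ)√(2mE).
n = (5.58/π) × √(2 × 2.3 × 0.62) = 3.000 → n = 3.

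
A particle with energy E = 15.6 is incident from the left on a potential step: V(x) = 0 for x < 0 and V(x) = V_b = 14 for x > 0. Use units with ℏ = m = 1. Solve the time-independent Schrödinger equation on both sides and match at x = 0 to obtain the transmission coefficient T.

T = 0.735

The wavenumbers are k₁ = √(2mE)/ℏ = 5.586 on the left and k₂ = √(2m(E − V_b))/ℏ = 1.789 on the right.
Continuity of ψ and ψ′ at the step yields the reflection amplitude r = (k₁ − k₂)/(k₁ + k₂) = 0.5149; thus R = |r|² = 0.2651, T = 0.7349.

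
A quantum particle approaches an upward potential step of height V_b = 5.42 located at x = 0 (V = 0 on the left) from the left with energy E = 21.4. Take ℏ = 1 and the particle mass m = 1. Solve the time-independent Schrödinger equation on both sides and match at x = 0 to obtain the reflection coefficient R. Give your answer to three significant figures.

R = 0.00531

The wavenumbers are k₁ = √(2mE)/ℏ = 6.542 on the left and k₂ = √(2m(E − V_b))/ℏ = 5.653 on the right.
Matching ψ and ψ′ at x = 0 gives r = (k₁ − k₂)/(k₁ + k₂), so R = r² = 0.005312 and T = 1 − R = 0.9947.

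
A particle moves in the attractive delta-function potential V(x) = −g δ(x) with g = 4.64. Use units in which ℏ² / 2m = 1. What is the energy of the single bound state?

E = -5.38

For x ≠ 0 the bound state is ψ ∝ e^{−κ|x|}; integrating the TISE across the delta gives the cusp condition 2κ = 2mg/ℏ², so κ = 2.320.
Then E = −ℏ²κ²/(2m) = −mg²/(2ℏ²) = -5.382.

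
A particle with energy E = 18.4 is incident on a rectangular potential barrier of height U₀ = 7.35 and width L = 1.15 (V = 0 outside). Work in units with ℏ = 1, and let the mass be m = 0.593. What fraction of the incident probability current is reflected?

Above the barrier the interior wavenumber is k₂ = √(2m(E − U₀))/ℏ = 3.620, giving phase k₂L = 4.163.
T = [1 + U₀² sin²(k₂L) / (4E(E − U₀))]⁻¹ = 1/1.048 = 0.954.
R = 1 − T = 0.0461.

R = 0.0461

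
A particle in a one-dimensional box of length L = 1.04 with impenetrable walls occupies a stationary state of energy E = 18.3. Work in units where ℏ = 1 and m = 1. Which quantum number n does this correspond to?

n = 2

From E_n = n²π²ℏ²/(2mL²) invert to n = √(2mL²E)/(πℏ).
n = (1.04/π) × √(2 × 1 × 18.3) = 2.003 → n = 2.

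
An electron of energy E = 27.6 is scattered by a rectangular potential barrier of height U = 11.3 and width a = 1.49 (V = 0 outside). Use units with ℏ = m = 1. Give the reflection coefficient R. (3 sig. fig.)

E > U: inside the barrier k₂ = √(2m(E − U))/ℏ = 5.710, k₂a = 8.507.
Matching at both interfaces gives T⁻¹ = 1 + U² sin²(k₂a) / [4E(E − U)] = 1.045, hence T = 0.957.
R = 1 − T = 0.0428.

R = 0.0428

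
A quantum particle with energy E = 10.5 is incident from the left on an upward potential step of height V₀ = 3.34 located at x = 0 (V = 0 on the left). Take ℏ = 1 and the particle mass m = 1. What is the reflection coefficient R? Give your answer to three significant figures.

On each side the TISE gives plane waves with k = √(2m(E − V))/ℏ: k₁ = √(2·1·10.5) = 4.583, k₂ = √(2·1·7.16) = 3.784.
Matching ψ and ψ′ at x = 0 gives r = (k₁ − k₂)/(k₁ + k₂), so R = r² = 0.009106 and T = 1 − R = 0.9909.

R = 0.00911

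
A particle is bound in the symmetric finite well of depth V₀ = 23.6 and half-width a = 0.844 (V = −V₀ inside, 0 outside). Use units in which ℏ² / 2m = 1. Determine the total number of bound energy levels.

N = 3

The dimensionless depth is z₀ = a√(2mV₀)/ℏ = 0.844 × √(23.60) = 4.100.
The even/odd transcendental equations gain one root per π/2 in z₀, giving N = 1 + ⌊2z₀/π⌋ = 1 + ⌊2.610⌋ = 3.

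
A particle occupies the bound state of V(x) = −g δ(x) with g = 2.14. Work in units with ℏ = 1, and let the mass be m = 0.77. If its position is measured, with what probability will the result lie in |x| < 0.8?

The normalised bound state is ψ = √κ e^{−κ|x|} with κ = mg/ℏ² = 1.648.
P(|x| < d) = ∫_{−d}^{d} κ e^{−2κ|x|} dx = 1 − e^{−2κd} = 1 − e^{−2.636} = 0.9284.

P = 0.928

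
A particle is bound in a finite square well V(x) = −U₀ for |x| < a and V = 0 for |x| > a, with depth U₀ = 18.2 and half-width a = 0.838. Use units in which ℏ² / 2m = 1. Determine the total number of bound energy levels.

N = 3

The dimensionless depth is z₀ = a√(2mU₀)/ℏ = 0.838 × √(18.20) = 3.575.
The even/odd transcendental equations gain one root per π/2 in z₀, giving N = 1 + ⌊2z₀/π⌋ = 1 + ⌊2.276⌋ = 3.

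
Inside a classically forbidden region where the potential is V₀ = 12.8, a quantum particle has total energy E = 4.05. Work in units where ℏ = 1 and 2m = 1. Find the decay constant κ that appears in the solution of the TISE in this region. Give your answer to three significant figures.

Since E < V₀ the TISE in this region is ψ'' = κ²ψ with κ = √(2m(V₀ − E))/ℏ.
κ = √(2 × 0.5 × 8.75) = 2.958.

κ = 2.96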